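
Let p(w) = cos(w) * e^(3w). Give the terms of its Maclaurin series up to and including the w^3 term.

3*w^3 + 4*w^2 + 3*w + 1

Write out both Maclaurin series and multiply, keeping only the needed powers.
[w^0] = 1;  [w^1] = 3;  [w^2] = 4;  [w^3] = 3.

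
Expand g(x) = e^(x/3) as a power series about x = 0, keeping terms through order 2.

g(0) = 1
g′(0) = 1/3
g′′(0) = 1/9

x^2/18 + x/3 + 1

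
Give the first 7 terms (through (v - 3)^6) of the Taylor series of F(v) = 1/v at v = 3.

(v - 3)^6/2187 - (v - 3)^5/729 + (v - 3)^4/243 - (v - 3)^3/81 + (v - 3)^2/27 - (v - 3)/9 + 1/3

Differentiate repeatedly and evaluate at the center.
F(3) = 1/3
F′(3) = -1/9
F′′(3) = 2/27
F′′′(3) = -2/27
F^(4)(3) = 8/81
F^(5)(3) = -40/243
F^(6)(3) = 80/243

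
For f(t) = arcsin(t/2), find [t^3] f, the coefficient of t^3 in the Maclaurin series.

1/48

f(0) = 0
f′(0) = 1/2
f′′(0) = 0
f′′′(0) = 1/8
So c_3 = f′′′(0)/3! = 1/48.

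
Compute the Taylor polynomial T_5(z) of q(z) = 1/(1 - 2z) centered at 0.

[z^0] = 1;  [z^1] = 2;  [z^2] = 4;  [z^3] = 8;  [z^4] = 16;  [z^5] = 32.

32*z^5 + 16*z^4 + 8*z^3 + 4*z^2 + 2*z + 1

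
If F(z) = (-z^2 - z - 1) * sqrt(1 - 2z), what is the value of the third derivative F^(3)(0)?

12

Shift and add copies of the series according to the polynomial's terms.
The coefficient of z^3 in the expansion is 2, so F′′′(0) = 3! * (2) = 12.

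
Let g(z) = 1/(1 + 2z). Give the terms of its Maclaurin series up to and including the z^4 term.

16*z^4 - 8*z^3 + 4*z^2 - 2*z + 1

g(0) = 1
g′(0) = -2
g′′(0) = 8
g′′′(0) = -48
g^(4)(0) = 384
Then c_k = g^(k)(0)/k! gives each Taylor coefficient.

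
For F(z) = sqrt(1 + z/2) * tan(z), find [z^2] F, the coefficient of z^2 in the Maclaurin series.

1/4

Take the Cauchy product of the two expansions.
F(0) = 0
F′(0) = 1
F′′(0) = 1/2
So c_2 = F′′(0)/2! = 1/4.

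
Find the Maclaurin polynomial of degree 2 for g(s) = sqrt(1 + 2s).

-s^2/2 + s + 1

g(0) = 1
g′(0) = 1
g′′(0) = -1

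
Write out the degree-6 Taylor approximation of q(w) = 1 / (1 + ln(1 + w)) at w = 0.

3289*w^6/360 - 347*w^5/60 + 11*w^4/3 - 7*w^3/3 + 3*w^2/2 - w + 1

Write 1/(1+u) = 1 - u + u^2 - u^3 + ... and substitute the series for u.
q(0) = 1
q′(0) = -1
q′′(0) = 3
q′′′(0) = -14
q^(4)(0) = 88
q^(5)(0) = -694
q^(6)(0) = 6578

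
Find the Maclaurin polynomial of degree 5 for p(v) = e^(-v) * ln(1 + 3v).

2969*v^5/40 - 32*v^4 + 15*v^3 - 15*v^2/2 + 3*v

Expand each factor separately, then convolve coefficients.
p(0) = 0
p′(0) = 3
p′′(0) = -15
p′′′(0) = 90
p^(4)(0) = -768
p^(5)(0) = 8907
Dividing each by k! gives the coefficients c_0, ..., c_5.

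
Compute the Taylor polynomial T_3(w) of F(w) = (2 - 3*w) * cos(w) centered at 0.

Multiply each power in the prefactor through the base expansion.
F(0) = 2
F′(0) = -3
F′′(0) = -2
F′′′(0) = 9
Dividing each by k! gives the coefficients c_0, ..., c_3.

3*w^3/2 - w^2 - 3*w + 2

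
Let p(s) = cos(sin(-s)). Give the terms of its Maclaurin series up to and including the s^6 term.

Substitute the inner expansion into the outer series and collect powers.
p(0) = 1
p′(0) = 0
p′′(0) = -1
p′′′(0) = 0
p^(4)(0) = 5
p^(5)(0) = 0
p^(6)(0) = -37
Then c_k = p^(k)(0)/k! gives each Taylor coefficient.

-37*s^6/720 + 5*s^4/24 - s^2/2 + 1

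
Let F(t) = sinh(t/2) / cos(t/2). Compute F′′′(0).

Write the quotient as an unknown series and match coefficients against numerator = denominator · series.
From the series, [t^3] F = 1/12; multiply by 3! = 6 to get 1/2.

1/2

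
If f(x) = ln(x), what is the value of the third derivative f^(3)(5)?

2/125

From the series, [(x - 5)^3] f = 1/375; multiply by 3! = 6 to get 2/125.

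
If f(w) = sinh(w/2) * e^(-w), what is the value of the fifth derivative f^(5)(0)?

121/32

Expand each factor separately, then convolve coefficients.
The coefficient of w^5 in the expansion is 121/3840, so f^(5)(0) = 5! * (121/3840) = 121/32.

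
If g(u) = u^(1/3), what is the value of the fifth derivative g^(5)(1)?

880/243

Compute the successive derivatives at the expansion point and divide by k!.
The coefficient of (u - 1)^5 in the expansion is 22/729, so g^(5)(1) = 5! * (22/729) = 880/243.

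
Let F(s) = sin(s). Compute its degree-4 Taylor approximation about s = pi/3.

F(pi/3) = sqrt(3)/2
F′(pi/3) = 1/2
F′′(pi/3) = -sqrt(3)/2
F′′′(pi/3) = -1/2
F^(4)(pi/3) = sqrt(3)/2
Then c_k = F^(k)(pi/3)/k! gives each Taylor coefficient.

sqrt(3)*(s - pi/3)^4/48 - (s - pi/3)^3/12 - sqrt(3)*(s - pi/3)^2/4 + (s - pi/3)/2 + sqrt(3)/2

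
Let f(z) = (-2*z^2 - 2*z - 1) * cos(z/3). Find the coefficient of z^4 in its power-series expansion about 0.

Distribute the polynomial across the series and collect like powers.
[z^0] = -1;  [z^1] = -2;  [z^2] = -35/18;  [z^3] = 1/9;  [z^4] = 3*2^(358/483)*3^(31/161)*5^(374/483)*7^(401/483)/980.

3*2^(358/483)*3^(31/161)*5^(374/483)*7^(401/483)/980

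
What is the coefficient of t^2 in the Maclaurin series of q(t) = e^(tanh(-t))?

1/2

Plug the Maclaurin series of the inner function into that of the outer and collect terms.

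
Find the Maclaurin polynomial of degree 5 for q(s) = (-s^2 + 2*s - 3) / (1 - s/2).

Shift and add copies of the series according to the polynomial's terms.
q(0) = -3
q′(0) = 1/2
q′′(0) = -3/2
q′′′(0) = -9/4
q^(4)(0) = -9/2
q^(5)(0) = -45/4
The Taylor polynomial is Σ q^(k)(0)/k! · s^k.

-3*s^5/32 - 3*s^4/16 - 3*s^3/8 - 3*s^2/4 + s/2 - 3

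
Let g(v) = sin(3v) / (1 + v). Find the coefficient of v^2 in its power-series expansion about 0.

Write out both Maclaurin series and multiply, keeping only the needed powers.
So c_2 = g′′(0)/2! = -3.

-3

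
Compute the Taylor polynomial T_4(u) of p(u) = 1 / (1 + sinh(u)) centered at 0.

Expand as Σ (-1)^k u^k with u equal to the inner function's series.
p(0) = 1
p′(0) = -1
p′′(0) = 2
p′′′(0) = -7
p^(4)(0) = 32
Dividing each by k! gives the coefficients c_0, ..., c_4.

4*u^4/3 - 7*u^3/6 + u^2 - u + 1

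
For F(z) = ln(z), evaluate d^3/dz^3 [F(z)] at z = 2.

Apply the Taylor formula c_k = f^(k)(a)/k!.
From the series, [(z - 2)^3] F = 1/24; multiply by 3! = 6 to get 1/4.

1/4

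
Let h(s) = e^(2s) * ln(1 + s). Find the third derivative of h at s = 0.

8

Expand each factor separately, then convolve coefficients.
The coefficient of s^3 in the expansion is 4/3, so h′′′(0) = 3! * (4/3) = 8.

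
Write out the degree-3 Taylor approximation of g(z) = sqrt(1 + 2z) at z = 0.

z^3/2 - z^2/2 + z + 1

Use the known series and substitute for the argument.
g(0) = 1
g′(0) = 1
g′′(0) = -1
g′′′(0) = 3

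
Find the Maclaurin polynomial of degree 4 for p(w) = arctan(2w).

Use the known series and substitute for the argument.
p(0) = 0
p′(0) = 2
p′′(0) = 0
p′′′(0) = -16
p^(4)(0) = 0

-8*w^3/3 + 2*w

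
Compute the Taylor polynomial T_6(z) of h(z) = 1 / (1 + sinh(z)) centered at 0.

77*z^6/45 - 181*z^5/120 + 4*z^4/3 - 7*z^3/6 + z^2 - z + 1

Write 1/(1+u) = 1 - u + u^2 - u^3 + ... and substitute the series for u.
h(0) = 1
h′(0) = -1
h′′(0) = 2
h′′′(0) = -7
h^(4)(0) = 32
h^(5)(0) = -181
h^(6)(0) = 1232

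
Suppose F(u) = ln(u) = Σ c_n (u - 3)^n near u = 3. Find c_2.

F(3) = ln(3)
F′(3) = 1/3
F′′(3) = -1/9
So c_2 = F′′(3)/2! = -1/18.

-1/18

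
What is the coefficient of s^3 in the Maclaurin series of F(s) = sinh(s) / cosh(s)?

-1/3

Divide the numerator series by the denominator series (power-series long division).
F(0) = 0
F′(0) = 1
F′′(0) = 0
F′′′(0) = -2
So c_3 = F′′′(0)/3! = -1/3.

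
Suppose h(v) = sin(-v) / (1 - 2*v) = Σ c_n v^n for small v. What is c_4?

-23/3

Use 1/(1 - r) = Σ r^k on the denominator, then take the Cauchy product.
So c_4 = h^(4)(0)/4! = -23/3.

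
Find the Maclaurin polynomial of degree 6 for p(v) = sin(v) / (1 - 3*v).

Use 1/(1 - r) = Σ r^k on the denominator, then take the Cauchy product.
[v^0] = 0;  [v^1] = 1;  [v^2] = 3;  [v^3] = 53/6;  [v^4] = 53/2;  [v^5] = 9541/120;  [v^6] = 9541/40.

9541*v^6/40 + 9541*v^5/120 + 53*v^4/2 + 53*v^3/6 + 3*v^2 + v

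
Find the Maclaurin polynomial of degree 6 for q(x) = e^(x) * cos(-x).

-x^5/30 - x^4/6 - x^3/3 + x + 1

Expand each factor separately, then convolve coefficients.
q(0) = 1
q′(0) = 1
q′′(0) = 0
q′′′(0) = -2
q^(4)(0) = -4
q^(5)(0) = -4
q^(6)(0) = 0
The Taylor polynomial is Σ q^(k)(0)/k! · x^k.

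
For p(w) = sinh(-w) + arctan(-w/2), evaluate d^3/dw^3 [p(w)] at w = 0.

Add the two expansions coefficient-wise.
From the series, [w^3] p = -1/8; multiply by 3! = 6 to get -3/4.

-3/4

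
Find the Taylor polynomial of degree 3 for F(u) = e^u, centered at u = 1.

e*(u - 1)^3/6 + e*(u - 1)^2/2 + e*(u - 1) + e

Differentiate repeatedly and evaluate at the center.
F(1) = e
F′(1) = e
F′′(1) = e
F′′′(1) = e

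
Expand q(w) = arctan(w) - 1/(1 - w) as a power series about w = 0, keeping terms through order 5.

Combine the two series term by term.
[w^0] = -1;  [w^1] = 0;  [w^2] = -1;  [w^3] = -4/3;  [w^4] = -1;  [w^5] = -4/5.

-4*w^5/5 - w^4 - 4*w^3/3 - w^2 - 1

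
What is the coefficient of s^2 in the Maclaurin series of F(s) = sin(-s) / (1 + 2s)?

Multiply the two series term by term and collect like powers.
So c_2 = F′′(0)/2! = 2.

2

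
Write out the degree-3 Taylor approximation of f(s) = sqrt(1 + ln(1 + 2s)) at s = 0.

17*s^3/6 - 3*s^2/2 + s + 1

Let u equal the inner series; expand the outer function in u and truncate.
f(0) = 1
f′(0) = 1
f′′(0) = -3
f′′′(0) = 17
The Taylor polynomial is Σ f^(k)(0)/k! · s^k.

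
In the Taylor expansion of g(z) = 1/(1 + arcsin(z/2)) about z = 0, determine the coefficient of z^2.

1/4

Let u equal the inner series; expand the outer function in u and truncate.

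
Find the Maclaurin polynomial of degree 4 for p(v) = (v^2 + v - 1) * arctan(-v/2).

v^4/24 - 13*v^3/24 - v^2/2 + v/2

Distribute the polynomial across the series and collect like powers.
p(0) = 0
p′(0) = 1/2
p′′(0) = -1
p′′′(0) = -13/4
p^(4)(0) = 1
Dividing each by k! gives the coefficients c_0, ..., c_4.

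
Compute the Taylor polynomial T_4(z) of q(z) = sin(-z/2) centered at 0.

z^3/48 - z/2

q(0) = 0
q′(0) = -1/2
q′′(0) = 0
q′′′(0) = 1/8
q^(4)(0) = 0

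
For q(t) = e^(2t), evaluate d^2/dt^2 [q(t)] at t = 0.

4

The coefficient of t^2 in the expansion is 2, so q′′(0) = 2! * (2) = 4.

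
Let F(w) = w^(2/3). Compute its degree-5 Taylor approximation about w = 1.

F(1) = 1
F′(1) = 2/3
F′′(1) = -2/9
F′′′(1) = 8/27
F^(4)(1) = -56/81
F^(5)(1) = 560/243

14*(w - 1)^5/729 - 7*(w - 1)^4/243 + 4*(w - 1)^3/81 - (w - 1)^2/9 + 2*(w - 1)/3 + 1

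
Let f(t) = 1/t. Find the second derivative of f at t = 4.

Use the known series and substitute for the argument.
The coefficient of (t - 4)^2 in the expansion is 1/64, so f′′(4) = 2! * (1/64) = 1/32.

1/32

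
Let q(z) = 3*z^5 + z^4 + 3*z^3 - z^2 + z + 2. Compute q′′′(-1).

174

From the series, [(z + 1)^3] q = 29; multiply by 3! = 6 to get 174.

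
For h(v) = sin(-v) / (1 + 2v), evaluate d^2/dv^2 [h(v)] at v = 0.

4

Write out both Maclaurin series and multiply, keeping only the needed powers.
The coefficient of v^2 in the expansion is 2, so h′′(0) = 2! * (2) = 4.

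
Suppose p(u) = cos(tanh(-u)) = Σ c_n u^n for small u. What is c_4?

Substitute the inner expansion into the outer series and collect powers.
p(0) = 1
p′(0) = 0
p′′(0) = -1
p′′′(0) = 0
p^(4)(0) = 9
Then c_k = p^(k)(0)/k! gives each Taylor coefficient.

3/8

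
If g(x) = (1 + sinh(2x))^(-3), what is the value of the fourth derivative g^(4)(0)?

6528

Let u equal the inner series; expand the outer function in u and truncate.
From the series, [x^4] g = 272; multiply by 4! = 24 to get 6528.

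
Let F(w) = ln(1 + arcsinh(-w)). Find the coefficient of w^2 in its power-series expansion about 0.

Plug the Maclaurin series of the inner function into that of the outer and collect terms.
F(0) = 0
F′(0) = -1
F′′(0) = -1
So c_2 = F′′(0)/2! = -1/2.

-1/2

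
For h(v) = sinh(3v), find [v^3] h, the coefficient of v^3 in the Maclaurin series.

h(0) = 0
h′(0) = 3
h′′(0) = 0
h′′′(0) = 27
Then c_k = h^(k)(0)/k! gives each Taylor coefficient.

9/2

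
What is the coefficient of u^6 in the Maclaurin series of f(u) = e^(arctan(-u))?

29/144

Compose series: expand the inner function first, then feed it into the outer expansion.
f(0) = 1
f′(0) = -1
f′′(0) = 1
f′′′(0) = 1
f^(4)(0) = -7
f^(5)(0) = -5
f^(6)(0) = 145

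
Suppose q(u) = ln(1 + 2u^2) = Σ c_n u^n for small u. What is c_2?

2

[u^0] = 0;  [u^1] = 0;  [u^2] = 2.
So c_2 = q′′(0)/2! = 2.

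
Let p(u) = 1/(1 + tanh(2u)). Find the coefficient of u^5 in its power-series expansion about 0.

Substitute the inner expansion into the outer series and collect powers.
p(0) = 1
p′(0) = -2
p′′(0) = 8
p′′′(0) = -32
p^(4)(0) = 128
p^(5)(0) = -512
So c_5 = p^(5)(0)/5! = -64/15.

-64/15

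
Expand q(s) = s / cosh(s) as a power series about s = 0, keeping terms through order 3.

Divide the numerator series by the denominator series (power-series long division).
q(0) = 0
q′(0) = 1
q′′(0) = 0
q′′′(0) = -3

-s^3/2 + s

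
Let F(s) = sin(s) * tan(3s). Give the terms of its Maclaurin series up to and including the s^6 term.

1237*s^6/40 + 17*s^4/2 + 3*s^2

Expand each factor separately, then convolve coefficients.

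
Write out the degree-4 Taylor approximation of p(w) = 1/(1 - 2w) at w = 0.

Use the known series and substitute for the argument.
p(0) = 1
p′(0) = 2
p′′(0) = 8
p′′′(0) = 48
p^(4)(0) = 384
The Taylor polynomial is Σ p^(k)(0)/k! · w^k.

16*w^4 + 8*w^3 + 4*w^2 + 2*w + 1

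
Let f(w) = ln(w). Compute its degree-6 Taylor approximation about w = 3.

-(w - 3)^6/4374 + (w - 3)^5/1215 - (w - 3)^4/324 + (w - 3)^3/81 - (w - 3)^2/18 + (w - 3)/3 + ln(3)

f(3) = ln(3)
f′(3) = 1/3
f′′(3) = -1/9
f′′′(3) = 2/27
f^(4)(3) = -2/27
f^(5)(3) = 8/81
f^(6)(3) = -40/243
Dividing each by k! gives the coefficients c_0, ..., c_6.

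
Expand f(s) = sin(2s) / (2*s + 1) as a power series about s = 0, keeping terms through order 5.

404*s^5/15 - 40*s^4/3 + 20*s^3/3 - 4*s^2 + 2*s

Use 1/(1 - r) = Σ r^k on the denominator, then take the Cauchy product.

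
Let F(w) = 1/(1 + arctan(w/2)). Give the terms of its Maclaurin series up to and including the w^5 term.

Let u equal the inner series; expand the outer function in u and truncate.
F(0) = 1
F′(0) = -1/2
F′′(0) = 1/2
F′′′(0) = -1/2
F^(4)(0) = 1/2
F^(5)(0) = -3/4

-w^5/160 + w^4/48 - w^3/12 + w^2/4 - w/2 + 1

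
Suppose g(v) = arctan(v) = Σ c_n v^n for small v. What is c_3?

g(0) = 0
g′(0) = 1
g′′(0) = 0
g′′′(0) = -2

-1/3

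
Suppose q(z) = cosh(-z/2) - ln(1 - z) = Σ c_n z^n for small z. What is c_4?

Expand each term separately and add.
q(0) = 1
q′(0) = 1
q′′(0) = 5/4
q′′′(0) = 2
q^(4)(0) = 97/16
The Taylor polynomial is Σ q^(k)(0)/k! · z^k.

97/384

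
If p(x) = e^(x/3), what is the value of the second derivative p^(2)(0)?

The coefficient of x^2 in the expansion is 1/18, so p′′(0) = 2! * (1/18) = 1/9.

1/9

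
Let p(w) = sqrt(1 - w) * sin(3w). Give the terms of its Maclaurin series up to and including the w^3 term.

Multiply the two series term by term and collect like powers.
p(0) = 0
p′(0) = 3
p′′(0) = -3
p′′′(0) = -117/4
Then c_k = p^(k)(0)/k! gives each Taylor coefficient.

-39*w^3/8 - 3*w^2/2 + 3*w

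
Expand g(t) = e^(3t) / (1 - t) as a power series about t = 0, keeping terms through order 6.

1553*t^6/80 + 92*t^5/5 + 131*t^4/8 + 13*t^3 + 17*t^2/2 + 4*t + 1

Multiply the two series term by term and collect like powers.
g(0) = 1
g′(0) = 4
g′′(0) = 17
g′′′(0) = 78
g^(4)(0) = 393
g^(5)(0) = 2208
g^(6)(0) = 13977
Dividing each by k! gives the coefficients c_0, ..., c_6.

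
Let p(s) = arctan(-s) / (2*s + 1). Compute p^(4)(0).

176

Expand 1/(denominator) as a geometric series and multiply by the numerator's series.
The coefficient of s^4 in the expansion is 22/3, so p^(4)(0) = 4! * (22/3) = 176.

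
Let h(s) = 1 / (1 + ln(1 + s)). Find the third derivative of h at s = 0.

Use the geometric series for the reciprocal, then substitute.
The coefficient of s^3 in the expansion is -7/3, so h′′′(0) = 3! * (-7/3) = -14.

-14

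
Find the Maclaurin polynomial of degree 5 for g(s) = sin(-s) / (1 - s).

Expand 1/(denominator) as a geometric series and multiply by the numerator's series.
g(0) = 0
g′(0) = -1
g′′(0) = -2
g′′′(0) = -5
g^(4)(0) = -20
g^(5)(0) = -101
Dividing each by k! gives the coefficients c_0, ..., c_5.

-101*s^5/120 - 5*s^4/6 - 5*s^3/6 - s^2 - s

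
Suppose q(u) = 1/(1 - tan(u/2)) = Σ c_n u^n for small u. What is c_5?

1/15

Plug the Maclaurin series of the inner function into that of the outer and collect terms.
q(0) = 1
q′(0) = 1/2
q′′(0) = 1/2
q′′′(0) = 1
q^(4)(0) = 5/2
q^(5)(0) = 8
The Taylor polynomial is Σ q^(k)(0)/k! · u^k.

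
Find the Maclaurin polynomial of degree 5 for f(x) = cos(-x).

[x^0] = 1;  [x^1] = 0;  [x^2] = -1/2;  [x^3] = 0;  [x^4] = 1/24;  [x^5] = 0.

x^4/24 - x^2/2 + 1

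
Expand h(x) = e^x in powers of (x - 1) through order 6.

e*(x - 1)^6/720 + e*(x - 1)^5/120 + e*(x - 1)^4/24 + e*(x - 1)^3/6 + e*(x - 1)^2/2 + e*(x - 1) + e

[(x - 1)^0] = e;  [(x - 1)^1] = e;  [(x - 1)^2] = e/2;  [(x - 1)^3] = e/6;  [(x - 1)^4] = e/24;  [(x - 1)^5] = e/120;  [(x - 1)^6] = e/720.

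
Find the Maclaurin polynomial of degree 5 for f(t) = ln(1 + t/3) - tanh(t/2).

-13*t^5/3888 - t^4/324 + 35*t^3/648 - t^2/18 - t/6

Combine the two series term by term.
f(0) = 0
f′(0) = -1/6
f′′(0) = -1/9
f′′′(0) = 35/108
f^(4)(0) = -2/27
f^(5)(0) = -65/162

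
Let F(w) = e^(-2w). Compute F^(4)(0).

16

From the series, [w^4] F = 2/3; multiply by 4! = 24 to get 16.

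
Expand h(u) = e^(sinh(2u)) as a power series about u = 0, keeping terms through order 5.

Compose series: expand the inner function first, then feed it into the outer expansion.
h(0) = 1
h′(0) = 2
h′′(0) = 4
h′′′(0) = 16
h^(4)(0) = 80
h^(5)(0) = 384
The Taylor polynomial is Σ h^(k)(0)/k! · u^k.

16*u^5/5 + 10*u^4/3 + 8*u^3/3 + 2*u^2 + 2*u + 1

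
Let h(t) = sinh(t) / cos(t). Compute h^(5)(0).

36

Invert the denominator's series and multiply.
From the series, [t^5] h = 3/10; multiply by 5! = 120 to get 36.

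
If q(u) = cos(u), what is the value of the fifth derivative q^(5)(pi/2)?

Compute the successive derivatives at the expansion point and divide by k!.
From the series, [(u - pi/2)^5] q = -1/120; multiply by 5! = 120 to get -1.

-1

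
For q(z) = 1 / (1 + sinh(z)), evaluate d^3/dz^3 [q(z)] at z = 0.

Use the geometric series for the reciprocal, then substitute.
From the series, [z^3] q = -7/6; multiply by 3! = 6 to get -7.

-7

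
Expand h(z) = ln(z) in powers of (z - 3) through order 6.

[(z - 3)^0] = ln(3);  [(z - 3)^1] = 1/3;  [(z - 3)^2] = -1/18;  [(z - 3)^3] = 1/81;  [(z - 3)^4] = -1/324;  [(z - 3)^5] = 1/1215;  [(z - 3)^6] = -1/4374.

-(z - 3)^6/4374 + (z - 3)^5/1215 - (z - 3)^4/324 + (z - 3)^3/81 - (z - 3)^2/18 + (z - 3)/3 + ln(3)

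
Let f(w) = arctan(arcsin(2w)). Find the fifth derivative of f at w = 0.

416

Let u equal the inner series; expand the outer function in u and truncate.
The coefficient of w^5 in the expansion is 52/15, so f^(5)(0) = 5! * (52/15) = 416.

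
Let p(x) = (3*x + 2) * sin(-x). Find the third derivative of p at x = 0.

Multiply each power in the prefactor through the base expansion.
The coefficient of x^3 in the expansion is 1/3, so p′′′(0) = 3! * (1/3) = 2.

2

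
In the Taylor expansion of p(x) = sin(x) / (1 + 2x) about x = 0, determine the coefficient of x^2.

Take the Cauchy product of the two expansions.
[x^0] = 0;  [x^1] = 1;  [x^2] = -2.

-2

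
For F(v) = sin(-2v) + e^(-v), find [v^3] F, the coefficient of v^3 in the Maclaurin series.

Expand each term separately and add.
F(0) = 1
F′(0) = -3
F′′(0) = 1
F′′′(0) = 7
So c_3 = F′′′(0)/3! = 7/6.

7/6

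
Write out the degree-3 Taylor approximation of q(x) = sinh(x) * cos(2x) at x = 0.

Expand each factor separately, then convolve coefficients.
q(0) = 0
q′(0) = 1
q′′(0) = 0
q′′′(0) = -11

-11*x^3/6 + x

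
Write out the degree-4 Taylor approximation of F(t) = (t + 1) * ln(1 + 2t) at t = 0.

-4*t^4/3 + 2*t^3/3 + 2*t

Distribute the polynomial across the series and collect like powers.
[t^0] = 0;  [t^1] = 2;  [t^2] = 0;  [t^3] = 2/3;  [t^4] = -4/3.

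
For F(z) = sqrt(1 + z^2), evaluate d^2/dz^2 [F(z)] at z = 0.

The coefficient of z^2 in the expansion is 1/2, so F′′(0) = 2! * (1/2) = 1.

1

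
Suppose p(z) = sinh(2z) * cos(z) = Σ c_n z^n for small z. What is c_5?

Write out both Maclaurin series and multiply, keeping only the needed powers.
p(0) = 0
p′(0) = 2
p′′(0) = 0
p′′′(0) = 2
p^(4)(0) = 0
p^(5)(0) = -38

-19/60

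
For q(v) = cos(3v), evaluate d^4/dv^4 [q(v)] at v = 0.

The coefficient of v^4 in the expansion is 27/8, so q^(4)(0) = 4! * (27/8) = 81.

81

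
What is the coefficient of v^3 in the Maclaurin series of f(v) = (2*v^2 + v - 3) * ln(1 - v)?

-3/2

Distribute the polynomial across the series and collect like powers.
[v^0] = 0;  [v^1] = 3;  [v^2] = 1/2;  [v^3] = -3/2.
So c_3 = f′′′(0)/3! = -3/2.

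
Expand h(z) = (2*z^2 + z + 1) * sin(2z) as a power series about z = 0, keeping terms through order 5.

-12*z^5/5 - 4*z^4/3 + 8*z^3/3 + 2*z^2 + 2*z

Multiply each power in the prefactor through the base expansion.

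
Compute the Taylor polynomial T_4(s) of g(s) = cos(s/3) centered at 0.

s^4/1944 - s^2/18 + 1

[s^0] = 1;  [s^1] = 0;  [s^2] = -1/18;  [s^3] = 0;  [s^4] = 1/1944.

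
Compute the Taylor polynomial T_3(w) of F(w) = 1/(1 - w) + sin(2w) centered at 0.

Expand each term separately and add.
F(0) = 1
F′(0) = 3
F′′(0) = 2
F′′′(0) = -2
Dividing each by k! gives the coefficients c_0, ..., c_3.

-w^3/3 + w^2 + 3*w + 1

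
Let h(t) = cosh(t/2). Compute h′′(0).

The coefficient of t^2 in the expansion is 1/8, so h′′(0) = 2! * (1/8) = 1/4.

1/4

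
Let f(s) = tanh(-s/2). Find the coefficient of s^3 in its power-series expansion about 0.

1/24

f(0) = 0
f′(0) = -1/2
f′′(0) = 0
f′′′(0) = 1/4
So c_3 = f′′′(0)/3! = 1/24.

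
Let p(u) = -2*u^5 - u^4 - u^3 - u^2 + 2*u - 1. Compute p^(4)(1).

Differentiate repeatedly and evaluate at the center.
The coefficient of (u - 1)^4 in the expansion is -11, so p^(4)(1) = 4! * (-11) = -264.

-264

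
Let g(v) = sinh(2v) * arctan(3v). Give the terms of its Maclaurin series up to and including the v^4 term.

-14*v^4 + 6*v^2

Take the Cauchy product of the two expansions.
g(0) = 0
g′(0) = 0
g′′(0) = 12
g′′′(0) = 0
g^(4)(0) = -336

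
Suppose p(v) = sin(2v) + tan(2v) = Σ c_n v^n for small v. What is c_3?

4/3

Add the two expansions coefficient-wise.
[v^0] = 0;  [v^1] = 4;  [v^2] = 0;  [v^3] = 4/3.
So c_3 = p′′′(0)/3! = 4/3.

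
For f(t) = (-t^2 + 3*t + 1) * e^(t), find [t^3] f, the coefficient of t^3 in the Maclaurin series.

2/3

Multiply each power in the prefactor through the base expansion.
f(0) = 1
f′(0) = 4
f′′(0) = 5
f′′′(0) = 4
So c_3 = f′′′(0)/3! = 2/3.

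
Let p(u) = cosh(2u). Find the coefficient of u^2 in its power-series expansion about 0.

p(0) = 1
p′(0) = 0
p′′(0) = 4
The Taylor polynomial is Σ p^(k)(0)/k! · u^k.

2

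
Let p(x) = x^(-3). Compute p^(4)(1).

From the series, [(x - 1)^4] p = 15; multiply by 4! = 24 to get 360.

360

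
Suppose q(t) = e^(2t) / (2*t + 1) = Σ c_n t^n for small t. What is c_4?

Expand 1/(denominator) as a geometric series and multiply by the numerator's series.

6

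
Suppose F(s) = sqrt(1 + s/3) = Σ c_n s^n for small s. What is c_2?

-1/72

F(0) = 1
F′(0) = 1/6
F′′(0) = -1/36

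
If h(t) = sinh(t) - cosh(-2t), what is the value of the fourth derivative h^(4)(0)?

Combine the two series term by term.
From the series, [t^4] h = -2/3; multiply by 4! = 24 to get -16.

-16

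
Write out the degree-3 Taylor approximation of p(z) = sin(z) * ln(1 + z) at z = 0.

Expand each factor separately, then convolve coefficients.
p(0) = 0
p′(0) = 0
p′′(0) = 2
p′′′(0) = -3
The Taylor polynomial is Σ p^(k)(0)/k! · z^k.

-z^3/2 + z^2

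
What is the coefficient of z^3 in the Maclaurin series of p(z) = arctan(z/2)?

-1/24

p(0) = 0
p′(0) = 1/2
p′′(0) = 0
p′′′(0) = -1/4
So c_3 = p′′′(0)/3! = -1/24.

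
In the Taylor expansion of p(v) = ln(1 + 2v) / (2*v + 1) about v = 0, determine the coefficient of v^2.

-6

Use 1/(1 - r) = Σ r^k on the denominator, then take the Cauchy product.
p(0) = 0
p′(0) = 2
p′′(0) = -12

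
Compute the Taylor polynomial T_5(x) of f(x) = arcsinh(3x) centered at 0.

f(0) = 0
f′(0) = 3
f′′(0) = 0
f′′′(0) = -27
f^(4)(0) = 0
f^(5)(0) = 2187

729*x^5/40 - 9*x^3/2 + 3*x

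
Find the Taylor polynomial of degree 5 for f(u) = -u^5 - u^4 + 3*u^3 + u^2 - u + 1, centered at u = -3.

-(u + 3)^5 + 14*(u + 3)^4 - 75*(u + 3)^3 + 190*(u + 3)^2 - 223*(u + 3) + 94

[(u + 3)^0] = 94;  [(u + 3)^1] = -223;  [(u + 3)^2] = 190;  [(u + 3)^3] = -75;  [(u + 3)^4] = 14;  [(u + 3)^5] = -1.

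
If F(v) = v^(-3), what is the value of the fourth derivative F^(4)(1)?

Apply the Taylor formula c_k = f^(k)(a)/k!.
From the series, [(v - 1)^4] F = 15; multiply by 4! = 24 to get 360.

360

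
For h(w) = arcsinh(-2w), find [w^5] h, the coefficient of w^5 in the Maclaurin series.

-12/5

h(0) = 0
h′(0) = -2
h′′(0) = 0
h′′′(0) = 8
h^(4)(0) = 0
h^(5)(0) = -288
The Taylor polynomial is Σ h^(k)(0)/k! · w^k.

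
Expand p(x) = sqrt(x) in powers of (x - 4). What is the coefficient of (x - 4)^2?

-1/64

p(4) = 2
p′(4) = 1/4
p′′(4) = -1/32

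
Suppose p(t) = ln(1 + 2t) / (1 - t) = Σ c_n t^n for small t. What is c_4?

-4/3

Expand each factor separately, then convolve coefficients.
p(0) = 0
p′(0) = 2
p′′(0) = 0
p′′′(0) = 16
p^(4)(0) = -32
The Taylor polynomial is Σ p^(k)(0)/k! · t^k.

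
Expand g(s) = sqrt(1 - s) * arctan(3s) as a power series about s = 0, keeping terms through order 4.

Write out both Maclaurin series and multiply, keeping only the needed powers.
g(0) = 0
g′(0) = 3
g′′(0) = -3
g′′′(0) = -225/4
g^(4)(0) = 207/2

69*s^4/16 - 75*s^3/8 - 3*s^2/2 + 3*s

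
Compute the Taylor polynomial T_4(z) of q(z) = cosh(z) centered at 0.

Compute the successive derivatives at the expansion point and divide by k!.
q(0) = 1
q′(0) = 0
q′′(0) = 1
q′′′(0) = 0
q^(4)(0) = 1

z^4/24 + z^2/2 + 1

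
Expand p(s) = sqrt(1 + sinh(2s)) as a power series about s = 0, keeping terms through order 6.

-2401*s^6/720 + 241*s^5/120 - 31*s^4/24 + 7*s^3/6 - s^2/2 + s + 1

Plug the Maclaurin series of the inner function into that of the outer and collect terms.
[s^0] = 1;  [s^1] = 1;  [s^2] = -1/2;  [s^3] = 7/6;  [s^4] = -31/24;  [s^5] = 241/120;  [s^6] = -2401/720.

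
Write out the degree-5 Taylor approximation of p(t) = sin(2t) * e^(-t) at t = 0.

-19*t^5/60 + t^4 - t^3/3 - 2*t^2 + 2*t

Multiply the two series term by term and collect like powers.
[t^0] = 0;  [t^1] = 2;  [t^2] = -2;  [t^3] = -1/3;  [t^4] = 1;  [t^5] = -19/60.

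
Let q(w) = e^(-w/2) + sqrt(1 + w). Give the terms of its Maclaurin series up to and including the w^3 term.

w^3/24 + 2

Expand each term separately and add.
q(0) = 2
q′(0) = 0
q′′(0) = 0
q′′′(0) = 1/4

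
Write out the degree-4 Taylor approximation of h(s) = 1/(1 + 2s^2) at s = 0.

4*s^4 - 2*s^2 + 1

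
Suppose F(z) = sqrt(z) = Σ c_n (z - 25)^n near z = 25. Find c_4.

F(25) = 5
F′(25) = 1/10
F′′(25) = -1/500
F′′′(25) = 3/25000
F^(4)(25) = -3/250000

-1/2000000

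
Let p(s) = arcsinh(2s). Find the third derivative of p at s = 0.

-8

The coefficient of s^3 in the expansion is -4/3, so p′′′(0) = 3! * (-4/3) = -8.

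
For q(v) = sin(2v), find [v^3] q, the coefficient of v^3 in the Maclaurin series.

-4/3

[v^0] = 0;  [v^1] = 2;  [v^2] = 0;  [v^3] = -4/3.
So c_3 = q′′′(0)/3! = -4/3.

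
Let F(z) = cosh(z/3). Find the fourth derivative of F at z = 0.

From the series, [z^4] F = 1/1944; multiply by 4! = 24 to get 1/81.

1/81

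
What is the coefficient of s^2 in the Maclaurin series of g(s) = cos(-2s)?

-2

g(0) = 1
g′(0) = 0
g′′(0) = -4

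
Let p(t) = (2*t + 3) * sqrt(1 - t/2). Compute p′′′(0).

-33/64

Shift and add copies of the series according to the polynomial's terms.
From the series, [t^3] p = -11/128; multiply by 3! = 6 to get -33/64.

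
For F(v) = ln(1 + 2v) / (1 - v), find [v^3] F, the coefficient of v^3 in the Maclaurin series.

8/3

Multiply the two series term by term and collect like powers.
F(0) = 0
F′(0) = 2
F′′(0) = 0
F′′′(0) = 16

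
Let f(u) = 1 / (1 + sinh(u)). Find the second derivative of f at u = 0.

Use the geometric series for the reciprocal, then substitute.
From the series, [u^2] f = 1; multiply by 2! = 2 to get 2.

2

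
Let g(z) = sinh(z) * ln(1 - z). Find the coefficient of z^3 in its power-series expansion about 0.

-1/2

Multiply the two series term by term and collect like powers.
g(0) = 0
g′(0) = 0
g′′(0) = -2
g′′′(0) = -3
So c_3 = g′′′(0)/3! = -1/2.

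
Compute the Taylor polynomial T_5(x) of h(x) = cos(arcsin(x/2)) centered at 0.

Let u equal the inner series; expand the outer function in u and truncate.
h(0) = 1
h′(0) = 0
h′′(0) = -1/4
h′′′(0) = 0
h^(4)(0) = -3/16
h^(5)(0) = 0
Dividing each by k! gives the coefficients c_0, ..., c_5.

-x^4/128 - x^2/8 + 1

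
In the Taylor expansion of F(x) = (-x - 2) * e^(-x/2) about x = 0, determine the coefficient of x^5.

Multiply each power in the prefactor through the base expansion.

-1/480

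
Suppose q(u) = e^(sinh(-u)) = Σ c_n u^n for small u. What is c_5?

-1/10

Compose series: expand the inner function first, then feed it into the outer expansion.
q(0) = 1
q′(0) = -1
q′′(0) = 1
q′′′(0) = -2
q^(4)(0) = 5
q^(5)(0) = -12
So c_5 = q^(5)(0)/5! = -1/10.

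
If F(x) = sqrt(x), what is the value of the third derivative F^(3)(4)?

The coefficient of (x - 4)^3 in the expansion is 1/512, so F′′′(4) = 3! * (1/512) = 3/256.

3/256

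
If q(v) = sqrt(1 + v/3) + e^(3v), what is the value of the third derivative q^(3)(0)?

Combine the two series term by term.
The coefficient of v^3 in the expansion is 1945/432, so q′′′(0) = 3! * (1945/432) = 1945/72.

1945/72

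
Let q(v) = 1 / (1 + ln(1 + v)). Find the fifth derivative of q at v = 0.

-694

Write 1/(1+u) = 1 - u + u^2 - u^3 + ... and substitute the series for u.
From the series, [v^5] q = -347/60; multiply by 5! = 120 to get -694.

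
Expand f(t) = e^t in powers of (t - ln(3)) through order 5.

(t - ln(3))^5/40 + (t - ln(3))^4/8 + (t - ln(3))^3/2 + 3*(t - ln(3))^2/2 + 3*(t - ln(3)) + 3

[(t - ln(3))^0] = 3;  [(t - ln(3))^1] = 3;  [(t - ln(3))^2] = 3/2;  [(t - ln(3))^3] = 1/2;  [(t - ln(3))^4] = 1/8;  [(t - ln(3))^5] = 1/40.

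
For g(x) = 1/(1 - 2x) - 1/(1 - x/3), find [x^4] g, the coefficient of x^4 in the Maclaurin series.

Expand each term separately and add.
[x^0] = 0;  [x^1] = 5/3;  [x^2] = 35/9;  [x^3] = 215/27;  [x^4] = 1295/81.

1295/81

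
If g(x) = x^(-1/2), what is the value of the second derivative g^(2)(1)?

Compute the successive derivatives at the expansion point and divide by k!.
The coefficient of (x - 1)^2 in the expansion is 3/8, so g′′(1) = 2! * (3/8) = 3/4.

3/4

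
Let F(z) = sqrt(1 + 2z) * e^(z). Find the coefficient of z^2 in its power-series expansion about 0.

1

Multiply the two series term by term and collect like powers.
F(0) = 1
F′(0) = 2
F′′(0) = 2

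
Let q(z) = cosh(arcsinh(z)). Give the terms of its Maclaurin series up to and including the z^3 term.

Substitute the inner expansion into the outer series and collect powers.
q(0) = 1
q′(0) = 0
q′′(0) = 1
q′′′(0) = 0

z^2/2 + 1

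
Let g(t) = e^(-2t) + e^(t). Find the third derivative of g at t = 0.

Combine the two series term by term.
The coefficient of t^3 in the expansion is -7/6, so g′′′(0) = 3! * (-7/6) = -7.

-7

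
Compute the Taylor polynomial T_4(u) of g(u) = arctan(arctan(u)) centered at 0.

Compose series: expand the inner function first, then feed it into the outer expansion.
[u^0] = 0;  [u^1] = 1;  [u^2] = 0;  [u^3] = -2/3;  [u^4] = 0.

-2*u^3/3 + u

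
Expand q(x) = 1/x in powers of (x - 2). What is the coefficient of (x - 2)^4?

Compute the successive derivatives at the expansion point and divide by k!.
q(2) = 1/2
q′(2) = -1/4
q′′(2) = 1/4
q′′′(2) = -3/8
q^(4)(2) = 3/4
So c_4 = q^(4)(2)/4! = 1/32.

1/32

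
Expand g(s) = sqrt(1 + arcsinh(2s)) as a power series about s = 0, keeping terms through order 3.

-s^3/6 - s^2/2 + s + 1

Plug the Maclaurin series of the inner function into that of the outer and collect terms.
g(0) = 1
g′(0) = 1
g′′(0) = -1
g′′′(0) = -1
Dividing each by k! gives the coefficients c_0, ..., c_3.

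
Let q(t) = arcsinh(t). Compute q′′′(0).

-1

The coefficient of t^3 in the expansion is -1/6, so q′′′(0) = 3! * (-1/6) = -1.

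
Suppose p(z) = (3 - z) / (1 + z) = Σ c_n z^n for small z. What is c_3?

-4

Shift and add copies of the series according to the polynomial's terms.
p(0) = 3
p′(0) = -4
p′′(0) = 8
p′′′(0) = -24
So c_3 = p′′′(0)/3! = -4.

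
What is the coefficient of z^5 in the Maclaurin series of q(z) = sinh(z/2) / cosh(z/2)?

1/240

Divide the numerator series by the denominator series (power-series long division).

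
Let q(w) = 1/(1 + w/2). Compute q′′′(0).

The coefficient of w^3 in the expansion is -1/8, so q′′′(0) = 3! * (-1/8) = -3/4.

-3/4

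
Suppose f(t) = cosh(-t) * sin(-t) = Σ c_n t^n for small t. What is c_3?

-1/3

Take the Cauchy product of the two expansions.
f(0) = 0
f′(0) = -1
f′′(0) = 0
f′′′(0) = -2
So c_3 = f′′′(0)/3! = -1/3.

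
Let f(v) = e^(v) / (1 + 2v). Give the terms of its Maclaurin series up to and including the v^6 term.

27949*v^6/720 - 2329*v^5/120 + 233*v^4/24 - 29*v^3/6 + 5*v^2/2 - v + 1

Expand each factor separately, then convolve coefficients.
[v^0] = 1;  [v^1] = -1;  [v^2] = 5/2;  [v^3] = -29/6;  [v^4] = 233/24;  [v^5] = -2329/120;  [v^6] = 27949/720.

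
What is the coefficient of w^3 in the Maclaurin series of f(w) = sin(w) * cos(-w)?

-2/3

Take the Cauchy product of the two expansions.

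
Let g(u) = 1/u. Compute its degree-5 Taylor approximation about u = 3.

-(u - 3)^5/729 + (u - 3)^4/243 - (u - 3)^3/81 + (u - 3)^2/27 - (u - 3)/9 + 1/3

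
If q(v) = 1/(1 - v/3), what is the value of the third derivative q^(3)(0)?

2/9

From the series, [v^3] q = 1/27; multiply by 3! = 6 to get 2/9.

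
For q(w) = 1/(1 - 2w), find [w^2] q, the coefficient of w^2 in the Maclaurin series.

q(0) = 1
q′(0) = 2
q′′(0) = 8
Dividing each by k! gives the coefficients c_0, ..., c_2.

4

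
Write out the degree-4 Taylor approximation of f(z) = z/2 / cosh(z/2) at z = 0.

-z^3/16 + z/2

Invert the denominator's series and multiply.
[z^0] = 0;  [z^1] = 1/2;  [z^2] = 0;  [z^3] = -1/16;  [z^4] = 0.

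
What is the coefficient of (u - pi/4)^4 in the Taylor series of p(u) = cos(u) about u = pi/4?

[(u - pi/4)^0] = sqrt(2)/2;  [(u - pi/4)^1] = -sqrt(2)/2;  [(u - pi/4)^2] = -sqrt(2)/4;  [(u - pi/4)^3] = sqrt(2)/12;  [(u - pi/4)^4] = sqrt(2)/48.
So c_4 = p^(4)(pi/4)/4! = sqrt(2)/48.

sqrt(2)/48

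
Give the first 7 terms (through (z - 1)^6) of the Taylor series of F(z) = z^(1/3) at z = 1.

F(1) = 1
F′(1) = 1/3
F′′(1) = -2/9
F′′′(1) = 10/27
F^(4)(1) = -80/81
F^(5)(1) = 880/243
F^(6)(1) = -12320/729
The Taylor polynomial is Σ F^(k)(1)/k! · (z - 1)^k.

-154*(z - 1)^6/6561 + 22*(z - 1)^5/729 - 10*(z - 1)^4/243 + 5*(z - 1)^3/81 - (z - 1)^2/9 + (z - 1)/3 + 1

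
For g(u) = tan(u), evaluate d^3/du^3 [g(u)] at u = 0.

Compute the successive derivatives at the expansion point and divide by k!.
The coefficient of u^3 in the expansion is 1/3, so g′′′(0) = 3! * (1/3) = 2.

2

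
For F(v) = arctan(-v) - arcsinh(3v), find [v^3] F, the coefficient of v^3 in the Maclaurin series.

Expand each term separately and add.
F(0) = 0
F′(0) = -4
F′′(0) = 0
F′′′(0) = 29
So c_3 = F′′′(0)/3! = 29/6.

29/6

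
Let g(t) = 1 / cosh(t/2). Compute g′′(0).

-1/4

Write the quotient as an unknown series and match coefficients against numerator = denominator · series.
The coefficient of t^2 in the expansion is -1/8, so g′′(0) = 2! * (-1/8) = -1/4.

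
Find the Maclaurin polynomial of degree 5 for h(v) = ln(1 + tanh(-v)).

v^4/12 - v^2/2 - v

Plug the Maclaurin series of the inner function into that of the outer and collect terms.
h(0) = 0
h′(0) = -1
h′′(0) = -1
h′′′(0) = 0
h^(4)(0) = 2
h^(5)(0) = 0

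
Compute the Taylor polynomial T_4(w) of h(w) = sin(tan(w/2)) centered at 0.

w^3/48 + w/2

Let u equal the inner series; expand the outer function in u and truncate.
[w^0] = 0;  [w^1] = 1/2;  [w^2] = 0;  [w^3] = 1/48;  [w^4] = 0.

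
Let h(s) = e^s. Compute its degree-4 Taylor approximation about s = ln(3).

(s - ln(3))^4/8 + (s - ln(3))^3/2 + 3*(s - ln(3))^2/2 + 3*(s - ln(3)) + 3

h(ln(3)) = 3
h′(ln(3)) = 3
h′′(ln(3)) = 3
h′′′(ln(3)) = 3
h^(4)(ln(3)) = 3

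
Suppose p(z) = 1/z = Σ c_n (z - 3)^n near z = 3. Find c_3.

p(3) = 1/3
p′(3) = -1/9
p′′(3) = 2/27
p′′′(3) = -2/27
The Taylor polynomial is Σ p^(k)(3)/k! · (z - 3)^k.

-1/81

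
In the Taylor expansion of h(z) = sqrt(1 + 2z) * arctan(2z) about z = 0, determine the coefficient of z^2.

Take the Cauchy product of the two expansions.
h(0) = 0
h′(0) = 2
h′′(0) = 4
So c_2 = h′′(0)/2! = 2.

2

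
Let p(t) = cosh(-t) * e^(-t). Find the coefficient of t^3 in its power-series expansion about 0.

Expand each factor separately, then convolve coefficients.
p(0) = 1
p′(0) = -1
p′′(0) = 2
p′′′(0) = -4
So c_3 = p′′′(0)/3! = -2/3.

-2/3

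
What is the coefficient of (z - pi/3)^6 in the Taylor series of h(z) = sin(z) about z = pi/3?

-sqrt(3)/1440

h(pi/3) = sqrt(3)/2
h′(pi/3) = 1/2
h′′(pi/3) = -sqrt(3)/2
h′′′(pi/3) = -1/2
h^(4)(pi/3) = sqrt(3)/2
h^(5)(pi/3) = 1/2
h^(6)(pi/3) = -sqrt(3)/2
So c_6 = h^(6)(pi/3)/6! = -sqrt(3)/1440.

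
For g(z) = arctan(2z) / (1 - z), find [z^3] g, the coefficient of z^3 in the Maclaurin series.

Write out both Maclaurin series and multiply, keeping only the needed powers.
g(0) = 0
g′(0) = 2
g′′(0) = 4
g′′′(0) = -4

-2/3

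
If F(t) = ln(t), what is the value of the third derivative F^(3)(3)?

The coefficient of (t - 3)^3 in the expansion is 1/81, so F′′′(3) = 3! * (1/81) = 2/27.

2/27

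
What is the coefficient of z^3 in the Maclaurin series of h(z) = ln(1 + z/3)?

1/81

Differentiate repeatedly and evaluate at the center.
h(0) = 0
h′(0) = 1/3
h′′(0) = -1/9
h′′′(0) = 2/27
Dividing each by k! gives the coefficients c_0, ..., c_3.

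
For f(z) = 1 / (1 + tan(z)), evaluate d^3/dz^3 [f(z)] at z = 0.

Use the geometric series for the reciprocal, then substitute.
The coefficient of z^3 in the expansion is -4/3, so f′′′(0) = 3! * (-4/3) = -8.

-8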